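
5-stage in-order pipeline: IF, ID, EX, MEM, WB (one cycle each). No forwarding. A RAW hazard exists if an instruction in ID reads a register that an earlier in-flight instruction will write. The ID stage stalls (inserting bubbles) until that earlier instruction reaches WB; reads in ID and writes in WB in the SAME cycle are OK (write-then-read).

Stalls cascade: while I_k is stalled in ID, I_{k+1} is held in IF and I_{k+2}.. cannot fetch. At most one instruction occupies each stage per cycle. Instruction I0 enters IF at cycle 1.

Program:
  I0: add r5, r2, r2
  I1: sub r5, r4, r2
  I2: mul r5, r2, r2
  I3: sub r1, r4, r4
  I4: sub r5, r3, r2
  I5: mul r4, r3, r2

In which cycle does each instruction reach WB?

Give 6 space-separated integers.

Answer: 5 6 7 8 9 10

Derivation:
I0 add r5 <- r2,r2: IF@1 ID@2 stall=0 (-) EX@3 MEM@4 WB@5
I1 sub r5 <- r4,r2: IF@2 ID@3 stall=0 (-) EX@4 MEM@5 WB@6
I2 mul r5 <- r2,r2: IF@3 ID@4 stall=0 (-) EX@5 MEM@6 WB@7
I3 sub r1 <- r4,r4: IF@4 ID@5 stall=0 (-) EX@6 MEM@7 WB@8
I4 sub r5 <- r3,r2: IF@5 ID@6 stall=0 (-) EX@7 MEM@8 WB@9
I5 mul r4 <- r3,r2: IF@6 ID@7 stall=0 (-) EX@8 MEM@9 WB@10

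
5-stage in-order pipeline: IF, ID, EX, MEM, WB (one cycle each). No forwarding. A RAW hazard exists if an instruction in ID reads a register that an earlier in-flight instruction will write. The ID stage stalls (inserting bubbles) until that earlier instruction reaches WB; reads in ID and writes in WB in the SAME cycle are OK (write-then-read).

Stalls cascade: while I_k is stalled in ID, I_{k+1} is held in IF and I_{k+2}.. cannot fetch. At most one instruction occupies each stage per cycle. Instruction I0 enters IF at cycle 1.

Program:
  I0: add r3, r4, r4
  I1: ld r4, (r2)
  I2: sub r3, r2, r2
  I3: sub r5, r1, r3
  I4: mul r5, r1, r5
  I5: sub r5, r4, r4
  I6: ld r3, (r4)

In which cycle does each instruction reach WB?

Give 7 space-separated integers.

Answer: 5 6 7 10 13 14 15

Derivation:
I0 add r3 <- r4,r4: IF@1 ID@2 stall=0 (-) EX@3 MEM@4 WB@5
I1 ld r4 <- r2: IF@2 ID@3 stall=0 (-) EX@4 MEM@5 WB@6
I2 sub r3 <- r2,r2: IF@3 ID@4 stall=0 (-) EX@5 MEM@6 WB@7
I3 sub r5 <- r1,r3: IF@4 ID@5 stall=2 (RAW on I2.r3 (WB@7)) EX@8 MEM@9 WB@10
I4 mul r5 <- r1,r5: IF@5 ID@8 stall=2 (RAW on I3.r5 (WB@10)) EX@11 MEM@12 WB@13
I5 sub r5 <- r4,r4: IF@8 ID@11 stall=0 (-) EX@12 MEM@13 WB@14
I6 ld r3 <- r4: IF@11 ID@12 stall=0 (-) EX@13 MEM@14 WB@15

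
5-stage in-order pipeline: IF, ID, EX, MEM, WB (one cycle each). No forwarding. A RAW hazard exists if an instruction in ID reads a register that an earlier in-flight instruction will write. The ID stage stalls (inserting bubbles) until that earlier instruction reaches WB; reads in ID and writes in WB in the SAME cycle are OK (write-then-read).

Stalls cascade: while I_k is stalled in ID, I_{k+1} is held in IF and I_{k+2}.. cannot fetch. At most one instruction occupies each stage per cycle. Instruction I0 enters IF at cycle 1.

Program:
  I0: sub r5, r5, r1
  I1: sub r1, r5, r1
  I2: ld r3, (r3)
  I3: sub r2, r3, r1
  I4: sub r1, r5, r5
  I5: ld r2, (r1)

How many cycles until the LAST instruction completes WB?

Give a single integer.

Answer: 16

Derivation:
I0 sub r5 <- r5,r1: IF@1 ID@2 stall=0 (-) EX@3 MEM@4 WB@5
I1 sub r1 <- r5,r1: IF@2 ID@3 stall=2 (RAW on I0.r5 (WB@5)) EX@6 MEM@7 WB@8
I2 ld r3 <- r3: IF@3 ID@6 stall=0 (-) EX@7 MEM@8 WB@9
I3 sub r2 <- r3,r1: IF@6 ID@7 stall=2 (RAW on I2.r3 (WB@9)) EX@10 MEM@11 WB@12
I4 sub r1 <- r5,r5: IF@7 ID@10 stall=0 (-) EX@11 MEM@12 WB@13
I5 ld r2 <- r1: IF@10 ID@11 stall=2 (RAW on I4.r1 (WB@13)) EX@14 MEM@15 WB@16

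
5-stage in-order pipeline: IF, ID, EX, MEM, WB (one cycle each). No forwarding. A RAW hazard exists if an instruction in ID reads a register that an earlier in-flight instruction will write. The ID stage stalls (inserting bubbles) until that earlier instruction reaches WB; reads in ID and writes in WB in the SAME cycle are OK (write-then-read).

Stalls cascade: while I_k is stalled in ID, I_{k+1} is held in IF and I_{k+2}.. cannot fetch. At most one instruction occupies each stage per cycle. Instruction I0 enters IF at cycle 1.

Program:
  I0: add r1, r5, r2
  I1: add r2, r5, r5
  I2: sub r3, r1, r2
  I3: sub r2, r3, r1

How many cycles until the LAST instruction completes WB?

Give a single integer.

I0 add r1 <- r5,r2: IF@1 ID@2 stall=0 (-) EX@3 MEM@4 WB@5
I1 add r2 <- r5,r5: IF@2 ID@3 stall=0 (-) EX@4 MEM@5 WB@6
I2 sub r3 <- r1,r2: IF@3 ID@4 stall=2 (RAW on I1.r2 (WB@6)) EX@7 MEM@8 WB@9
I3 sub r2 <- r3,r1: IF@4 ID@7 stall=2 (RAW on I2.r3 (WB@9)) EX@10 MEM@11 WB@12

Answer: 12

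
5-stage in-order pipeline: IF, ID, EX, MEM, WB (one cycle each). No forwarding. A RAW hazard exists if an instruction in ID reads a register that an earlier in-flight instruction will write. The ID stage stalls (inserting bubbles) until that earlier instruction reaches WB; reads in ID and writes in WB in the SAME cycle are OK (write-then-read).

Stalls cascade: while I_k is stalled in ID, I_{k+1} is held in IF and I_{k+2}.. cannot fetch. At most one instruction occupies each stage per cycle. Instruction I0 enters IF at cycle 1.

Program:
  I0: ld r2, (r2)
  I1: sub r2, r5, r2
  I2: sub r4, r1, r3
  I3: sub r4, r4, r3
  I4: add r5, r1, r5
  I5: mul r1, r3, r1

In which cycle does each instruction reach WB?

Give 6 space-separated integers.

I0 ld r2 <- r2: IF@1 ID@2 stall=0 (-) EX@3 MEM@4 WB@5
I1 sub r2 <- r5,r2: IF@2 ID@3 stall=2 (RAW on I0.r2 (WB@5)) EX@6 MEM@7 WB@8
I2 sub r4 <- r1,r3: IF@3 ID@6 stall=0 (-) EX@7 MEM@8 WB@9
I3 sub r4 <- r4,r3: IF@6 ID@7 stall=2 (RAW on I2.r4 (WB@9)) EX@10 MEM@11 WB@12
I4 add r5 <- r1,r5: IF@7 ID@10 stall=0 (-) EX@11 MEM@12 WB@13
I5 mul r1 <- r3,r1: IF@10 ID@11 stall=0 (-) EX@12 MEM@13 WB@14

Answer: 5 8 9 12 13 14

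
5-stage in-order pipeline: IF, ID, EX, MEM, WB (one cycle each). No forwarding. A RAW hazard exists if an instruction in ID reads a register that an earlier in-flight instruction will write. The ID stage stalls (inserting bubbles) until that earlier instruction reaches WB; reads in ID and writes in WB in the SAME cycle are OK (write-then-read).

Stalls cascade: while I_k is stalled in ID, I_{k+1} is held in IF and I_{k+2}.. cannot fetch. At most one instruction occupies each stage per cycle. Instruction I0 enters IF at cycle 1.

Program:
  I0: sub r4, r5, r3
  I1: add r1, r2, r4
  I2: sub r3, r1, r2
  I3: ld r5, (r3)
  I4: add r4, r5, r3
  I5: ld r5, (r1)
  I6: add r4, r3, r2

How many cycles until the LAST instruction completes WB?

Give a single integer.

I0 sub r4 <- r5,r3: IF@1 ID@2 stall=0 (-) EX@3 MEM@4 WB@5
I1 add r1 <- r2,r4: IF@2 ID@3 stall=2 (RAW on I0.r4 (WB@5)) EX@6 MEM@7 WB@8
I2 sub r3 <- r1,r2: IF@3 ID@6 stall=2 (RAW on I1.r1 (WB@8)) EX@9 MEM@10 WB@11
I3 ld r5 <- r3: IF@6 ID@9 stall=2 (RAW on I2.r3 (WB@11)) EX@12 MEM@13 WB@14
I4 add r4 <- r5,r3: IF@9 ID@12 stall=2 (RAW on I3.r5 (WB@14)) EX@15 MEM@16 WB@17
I5 ld r5 <- r1: IF@12 ID@15 stall=0 (-) EX@16 MEM@17 WB@18
I6 add r4 <- r3,r2: IF@15 ID@16 stall=0 (-) EX@17 MEM@18 WB@19

Answer: 19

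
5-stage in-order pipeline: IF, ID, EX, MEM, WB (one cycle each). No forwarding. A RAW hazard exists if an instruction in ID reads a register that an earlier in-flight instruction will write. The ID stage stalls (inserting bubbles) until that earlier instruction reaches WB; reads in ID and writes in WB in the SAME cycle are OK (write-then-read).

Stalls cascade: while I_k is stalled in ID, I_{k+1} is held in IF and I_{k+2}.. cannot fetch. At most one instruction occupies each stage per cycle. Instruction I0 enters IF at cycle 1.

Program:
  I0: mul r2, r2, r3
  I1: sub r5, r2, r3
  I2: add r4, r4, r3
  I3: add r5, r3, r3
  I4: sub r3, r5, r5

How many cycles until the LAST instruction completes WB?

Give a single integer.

I0 mul r2 <- r2,r3: IF@1 ID@2 stall=0 (-) EX@3 MEM@4 WB@5
I1 sub r5 <- r2,r3: IF@2 ID@3 stall=2 (RAW on I0.r2 (WB@5)) EX@6 MEM@7 WB@8
I2 add r4 <- r4,r3: IF@3 ID@6 stall=0 (-) EX@7 MEM@8 WB@9
I3 add r5 <- r3,r3: IF@6 ID@7 stall=0 (-) EX@8 MEM@9 WB@10
I4 sub r3 <- r5,r5: IF@7 ID@8 stall=2 (RAW on I3.r5 (WB@10)) EX@11 MEM@12 WB@13

Answer: 13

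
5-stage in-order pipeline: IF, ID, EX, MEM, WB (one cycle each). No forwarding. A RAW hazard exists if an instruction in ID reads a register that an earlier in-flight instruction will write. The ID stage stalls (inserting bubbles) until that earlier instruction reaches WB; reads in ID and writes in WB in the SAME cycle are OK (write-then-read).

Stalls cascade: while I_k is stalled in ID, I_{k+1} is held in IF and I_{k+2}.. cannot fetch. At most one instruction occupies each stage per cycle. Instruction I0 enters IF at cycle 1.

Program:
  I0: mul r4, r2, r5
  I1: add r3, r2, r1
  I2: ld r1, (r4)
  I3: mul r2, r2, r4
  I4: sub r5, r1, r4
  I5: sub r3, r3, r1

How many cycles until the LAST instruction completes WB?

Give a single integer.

I0 mul r4 <- r2,r5: IF@1 ID@2 stall=0 (-) EX@3 MEM@4 WB@5
I1 add r3 <- r2,r1: IF@2 ID@3 stall=0 (-) EX@4 MEM@5 WB@6
I2 ld r1 <- r4: IF@3 ID@4 stall=1 (RAW on I0.r4 (WB@5)) EX@6 MEM@7 WB@8
I3 mul r2 <- r2,r4: IF@4 ID@6 stall=0 (-) EX@7 MEM@8 WB@9
I4 sub r5 <- r1,r4: IF@6 ID@7 stall=1 (RAW on I2.r1 (WB@8)) EX@9 MEM@10 WB@11
I5 sub r3 <- r3,r1: IF@7 ID@9 stall=0 (-) EX@10 MEM@11 WB@12

Answer: 12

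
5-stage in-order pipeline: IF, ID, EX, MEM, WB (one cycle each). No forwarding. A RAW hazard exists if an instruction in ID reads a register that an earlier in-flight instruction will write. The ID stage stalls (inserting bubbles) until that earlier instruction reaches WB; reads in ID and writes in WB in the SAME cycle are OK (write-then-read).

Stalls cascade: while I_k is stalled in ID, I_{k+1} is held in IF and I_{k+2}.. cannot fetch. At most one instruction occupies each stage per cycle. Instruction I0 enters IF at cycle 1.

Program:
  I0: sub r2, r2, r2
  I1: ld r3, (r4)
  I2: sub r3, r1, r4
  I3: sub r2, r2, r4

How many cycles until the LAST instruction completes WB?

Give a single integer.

I0 sub r2 <- r2,r2: IF@1 ID@2 stall=0 (-) EX@3 MEM@4 WB@5
I1 ld r3 <- r4: IF@2 ID@3 stall=0 (-) EX@4 MEM@5 WB@6
I2 sub r3 <- r1,r4: IF@3 ID@4 stall=0 (-) EX@5 MEM@6 WB@7
I3 sub r2 <- r2,r4: IF@4 ID@5 stall=0 (-) EX@6 MEM@7 WB@8

Answer: 8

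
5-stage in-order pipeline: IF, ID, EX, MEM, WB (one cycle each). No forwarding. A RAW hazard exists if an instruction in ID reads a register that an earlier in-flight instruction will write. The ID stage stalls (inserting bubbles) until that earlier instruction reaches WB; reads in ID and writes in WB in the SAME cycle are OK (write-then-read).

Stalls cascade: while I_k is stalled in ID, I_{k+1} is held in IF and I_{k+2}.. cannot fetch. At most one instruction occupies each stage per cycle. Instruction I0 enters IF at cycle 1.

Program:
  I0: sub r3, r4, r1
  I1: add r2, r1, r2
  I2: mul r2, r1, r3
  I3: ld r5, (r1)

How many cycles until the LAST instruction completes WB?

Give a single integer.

I0 sub r3 <- r4,r1: IF@1 ID@2 stall=0 (-) EX@3 MEM@4 WB@5
I1 add r2 <- r1,r2: IF@2 ID@3 stall=0 (-) EX@4 MEM@5 WB@6
I2 mul r2 <- r1,r3: IF@3 ID@4 stall=1 (RAW on I0.r3 (WB@5)) EX@6 MEM@7 WB@8
I3 ld r5 <- r1: IF@4 ID@6 stall=0 (-) EX@7 MEM@8 WB@9

Answer: 9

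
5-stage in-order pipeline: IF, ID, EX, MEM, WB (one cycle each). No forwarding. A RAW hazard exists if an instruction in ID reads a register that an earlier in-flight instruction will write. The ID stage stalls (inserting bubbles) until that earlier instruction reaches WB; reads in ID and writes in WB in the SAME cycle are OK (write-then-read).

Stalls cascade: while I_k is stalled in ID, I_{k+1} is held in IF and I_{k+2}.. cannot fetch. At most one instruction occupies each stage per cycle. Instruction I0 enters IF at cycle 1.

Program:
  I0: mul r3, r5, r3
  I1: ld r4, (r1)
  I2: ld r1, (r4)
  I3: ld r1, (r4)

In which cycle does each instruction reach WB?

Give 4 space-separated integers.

I0 mul r3 <- r5,r3: IF@1 ID@2 stall=0 (-) EX@3 MEM@4 WB@5
I1 ld r4 <- r1: IF@2 ID@3 stall=0 (-) EX@4 MEM@5 WB@6
I2 ld r1 <- r4: IF@3 ID@4 stall=2 (RAW on I1.r4 (WB@6)) EX@7 MEM@8 WB@9
I3 ld r1 <- r4: IF@4 ID@7 stall=0 (-) EX@8 MEM@9 WB@10

Answer: 5 6 9 10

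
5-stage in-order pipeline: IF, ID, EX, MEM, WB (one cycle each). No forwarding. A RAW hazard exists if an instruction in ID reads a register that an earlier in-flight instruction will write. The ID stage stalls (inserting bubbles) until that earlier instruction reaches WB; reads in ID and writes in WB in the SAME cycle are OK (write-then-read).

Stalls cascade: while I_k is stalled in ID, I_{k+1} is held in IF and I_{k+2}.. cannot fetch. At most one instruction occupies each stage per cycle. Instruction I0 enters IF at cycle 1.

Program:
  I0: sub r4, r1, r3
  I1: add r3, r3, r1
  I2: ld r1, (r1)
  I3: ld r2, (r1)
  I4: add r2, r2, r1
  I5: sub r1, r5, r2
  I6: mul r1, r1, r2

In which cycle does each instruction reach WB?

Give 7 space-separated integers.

Answer: 5 6 7 10 13 16 19

Derivation:
I0 sub r4 <- r1,r3: IF@1 ID@2 stall=0 (-) EX@3 MEM@4 WB@5
I1 add r3 <- r3,r1: IF@2 ID@3 stall=0 (-) EX@4 MEM@5 WB@6
I2 ld r1 <- r1: IF@3 ID@4 stall=0 (-) EX@5 MEM@6 WB@7
I3 ld r2 <- r1: IF@4 ID@5 stall=2 (RAW on I2.r1 (WB@7)) EX@8 MEM@9 WB@10
I4 add r2 <- r2,r1: IF@5 ID@8 stall=2 (RAW on I3.r2 (WB@10)) EX@11 MEM@12 WB@13
I5 sub r1 <- r5,r2: IF@8 ID@11 stall=2 (RAW on I4.r2 (WB@13)) EX@14 MEM@15 WB@16
I6 mul r1 <- r1,r2: IF@11 ID@14 stall=2 (RAW on I5.r1 (WB@16)) EX@17 MEM@18 WB@19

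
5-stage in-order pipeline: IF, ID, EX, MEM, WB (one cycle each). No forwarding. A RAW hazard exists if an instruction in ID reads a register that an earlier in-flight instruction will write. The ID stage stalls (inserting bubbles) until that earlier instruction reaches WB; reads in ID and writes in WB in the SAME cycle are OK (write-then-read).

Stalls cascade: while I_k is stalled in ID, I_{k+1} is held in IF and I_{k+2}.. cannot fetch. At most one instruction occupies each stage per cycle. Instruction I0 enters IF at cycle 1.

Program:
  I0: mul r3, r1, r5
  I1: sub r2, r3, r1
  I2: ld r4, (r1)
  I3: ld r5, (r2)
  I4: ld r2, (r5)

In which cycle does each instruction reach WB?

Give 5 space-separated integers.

Answer: 5 8 9 11 14

Derivation:
I0 mul r3 <- r1,r5: IF@1 ID@2 stall=0 (-) EX@3 MEM@4 WB@5
I1 sub r2 <- r3,r1: IF@2 ID@3 stall=2 (RAW on I0.r3 (WB@5)) EX@6 MEM@7 WB@8
I2 ld r4 <- r1: IF@3 ID@6 stall=0 (-) EX@7 MEM@8 WB@9
I3 ld r5 <- r2: IF@6 ID@7 stall=1 (RAW on I1.r2 (WB@8)) EX@9 MEM@10 WB@11
I4 ld r2 <- r5: IF@7 ID@9 stall=2 (RAW on I3.r5 (WB@11)) EX@12 MEM@13 WB@14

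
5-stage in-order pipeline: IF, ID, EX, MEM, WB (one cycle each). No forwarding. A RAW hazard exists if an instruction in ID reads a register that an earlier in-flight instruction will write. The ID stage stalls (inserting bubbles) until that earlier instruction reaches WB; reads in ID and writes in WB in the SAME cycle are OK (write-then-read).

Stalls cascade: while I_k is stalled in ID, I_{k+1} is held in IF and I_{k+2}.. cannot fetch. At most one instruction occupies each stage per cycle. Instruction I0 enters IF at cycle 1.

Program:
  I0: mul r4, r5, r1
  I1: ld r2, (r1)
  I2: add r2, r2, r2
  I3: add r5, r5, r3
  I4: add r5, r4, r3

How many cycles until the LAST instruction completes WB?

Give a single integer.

Answer: 11

Derivation:
I0 mul r4 <- r5,r1: IF@1 ID@2 stall=0 (-) EX@3 MEM@4 WB@5
I1 ld r2 <- r1: IF@2 ID@3 stall=0 (-) EX@4 MEM@5 WB@6
I2 add r2 <- r2,r2: IF@3 ID@4 stall=2 (RAW on I1.r2 (WB@6)) EX@7 MEM@8 WB@9
I3 add r5 <- r5,r3: IF@4 ID@7 stall=0 (-) EX@8 MEM@9 WB@10
I4 add r5 <- r4,r3: IF@7 ID@8 stall=0 (-) EX@9 MEM@10 WB@11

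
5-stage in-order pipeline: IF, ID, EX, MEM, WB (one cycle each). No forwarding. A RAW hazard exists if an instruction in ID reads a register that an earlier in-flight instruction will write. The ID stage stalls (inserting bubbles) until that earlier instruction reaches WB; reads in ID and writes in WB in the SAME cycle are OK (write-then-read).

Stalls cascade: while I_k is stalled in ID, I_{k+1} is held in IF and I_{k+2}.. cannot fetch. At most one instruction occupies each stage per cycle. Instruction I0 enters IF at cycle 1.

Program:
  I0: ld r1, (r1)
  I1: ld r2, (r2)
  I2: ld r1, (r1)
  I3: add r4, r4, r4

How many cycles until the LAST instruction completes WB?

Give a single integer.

Answer: 9

Derivation:
I0 ld r1 <- r1: IF@1 ID@2 stall=0 (-) EX@3 MEM@4 WB@5
I1 ld r2 <- r2: IF@2 ID@3 stall=0 (-) EX@4 MEM@5 WB@6
I2 ld r1 <- r1: IF@3 ID@4 stall=1 (RAW on I0.r1 (WB@5)) EX@6 MEM@7 WB@8
I3 add r4 <- r4,r4: IF@4 ID@6 stall=0 (-) EX@7 MEM@8 WB@9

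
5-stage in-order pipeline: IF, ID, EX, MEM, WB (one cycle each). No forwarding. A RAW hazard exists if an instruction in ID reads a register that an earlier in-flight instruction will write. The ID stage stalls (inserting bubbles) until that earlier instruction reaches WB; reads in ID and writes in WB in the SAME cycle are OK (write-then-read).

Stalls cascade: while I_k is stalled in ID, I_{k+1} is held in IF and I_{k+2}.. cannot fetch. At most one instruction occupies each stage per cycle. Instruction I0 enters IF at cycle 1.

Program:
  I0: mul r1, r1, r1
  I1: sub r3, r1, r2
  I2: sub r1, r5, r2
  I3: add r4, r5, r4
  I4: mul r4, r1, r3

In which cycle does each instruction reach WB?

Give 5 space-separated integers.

Answer: 5 8 9 10 12

Derivation:
I0 mul r1 <- r1,r1: IF@1 ID@2 stall=0 (-) EX@3 MEM@4 WB@5
I1 sub r3 <- r1,r2: IF@2 ID@3 stall=2 (RAW on I0.r1 (WB@5)) EX@6 MEM@7 WB@8
I2 sub r1 <- r5,r2: IF@3 ID@6 stall=0 (-) EX@7 MEM@8 WB@9
I3 add r4 <- r5,r4: IF@6 ID@7 stall=0 (-) EX@8 MEM@9 WB@10
I4 mul r4 <- r1,r3: IF@7 ID@8 stall=1 (RAW on I2.r1 (WB@9)) EX@10 MEM@11 WB@12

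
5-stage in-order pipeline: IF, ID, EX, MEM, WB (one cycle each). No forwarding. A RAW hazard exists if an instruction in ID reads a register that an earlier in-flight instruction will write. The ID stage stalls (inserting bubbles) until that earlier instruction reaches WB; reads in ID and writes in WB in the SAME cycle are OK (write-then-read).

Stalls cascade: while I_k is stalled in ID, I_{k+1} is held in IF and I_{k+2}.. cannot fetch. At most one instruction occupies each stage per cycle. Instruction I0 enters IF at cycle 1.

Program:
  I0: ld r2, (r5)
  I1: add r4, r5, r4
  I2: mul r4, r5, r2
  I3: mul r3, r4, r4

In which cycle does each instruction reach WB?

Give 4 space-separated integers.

Answer: 5 6 8 11

Derivation:
I0 ld r2 <- r5: IF@1 ID@2 stall=0 (-) EX@3 MEM@4 WB@5
I1 add r4 <- r5,r4: IF@2 ID@3 stall=0 (-) EX@4 MEM@5 WB@6
I2 mul r4 <- r5,r2: IF@3 ID@4 stall=1 (RAW on I0.r2 (WB@5)) EX@6 MEM@7 WB@8
I3 mul r3 <- r4,r4: IF@4 ID@6 stall=2 (RAW on I2.r4 (WB@8)) EX@9 MEM@10 WB@11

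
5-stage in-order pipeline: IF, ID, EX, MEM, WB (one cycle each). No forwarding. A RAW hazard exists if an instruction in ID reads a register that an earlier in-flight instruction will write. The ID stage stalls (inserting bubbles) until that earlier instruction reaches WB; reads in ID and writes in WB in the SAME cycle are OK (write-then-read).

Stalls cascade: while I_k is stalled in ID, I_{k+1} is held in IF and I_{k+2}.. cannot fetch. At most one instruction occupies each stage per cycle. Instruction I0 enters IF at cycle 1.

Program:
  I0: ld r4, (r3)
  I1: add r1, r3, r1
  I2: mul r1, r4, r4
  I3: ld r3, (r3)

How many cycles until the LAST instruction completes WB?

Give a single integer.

Answer: 9

Derivation:
I0 ld r4 <- r3: IF@1 ID@2 stall=0 (-) EX@3 MEM@4 WB@5
I1 add r1 <- r3,r1: IF@2 ID@3 stall=0 (-) EX@4 MEM@5 WB@6
I2 mul r1 <- r4,r4: IF@3 ID@4 stall=1 (RAW on I0.r4 (WB@5)) EX@6 MEM@7 WB@8
I3 ld r3 <- r3: IF@4 ID@6 stall=0 (-) EX@7 MEM@8 WB@9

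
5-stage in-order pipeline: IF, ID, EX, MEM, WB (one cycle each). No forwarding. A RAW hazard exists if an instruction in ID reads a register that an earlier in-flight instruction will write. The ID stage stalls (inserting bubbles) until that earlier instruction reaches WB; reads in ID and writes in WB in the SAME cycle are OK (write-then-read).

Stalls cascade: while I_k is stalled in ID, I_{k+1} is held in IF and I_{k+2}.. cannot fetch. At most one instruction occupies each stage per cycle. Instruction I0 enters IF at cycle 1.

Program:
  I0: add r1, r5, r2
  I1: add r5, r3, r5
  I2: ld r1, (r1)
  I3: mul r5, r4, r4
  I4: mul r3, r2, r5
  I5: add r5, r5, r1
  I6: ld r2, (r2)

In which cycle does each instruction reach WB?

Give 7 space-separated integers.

I0 add r1 <- r5,r2: IF@1 ID@2 stall=0 (-) EX@3 MEM@4 WB@5
I1 add r5 <- r3,r5: IF@2 ID@3 stall=0 (-) EX@4 MEM@5 WB@6
I2 ld r1 <- r1: IF@3 ID@4 stall=1 (RAW on I0.r1 (WB@5)) EX@6 MEM@7 WB@8
I3 mul r5 <- r4,r4: IF@4 ID@6 stall=0 (-) EX@7 MEM@8 WB@9
I4 mul r3 <- r2,r5: IF@6 ID@7 stall=2 (RAW on I3.r5 (WB@9)) EX@10 MEM@11 WB@12
I5 add r5 <- r5,r1: IF@7 ID@10 stall=0 (-) EX@11 MEM@12 WB@13
I6 ld r2 <- r2: IF@10 ID@11 stall=0 (-) EX@12 MEM@13 WB@14

Answer: 5 6 8 9 12 13 14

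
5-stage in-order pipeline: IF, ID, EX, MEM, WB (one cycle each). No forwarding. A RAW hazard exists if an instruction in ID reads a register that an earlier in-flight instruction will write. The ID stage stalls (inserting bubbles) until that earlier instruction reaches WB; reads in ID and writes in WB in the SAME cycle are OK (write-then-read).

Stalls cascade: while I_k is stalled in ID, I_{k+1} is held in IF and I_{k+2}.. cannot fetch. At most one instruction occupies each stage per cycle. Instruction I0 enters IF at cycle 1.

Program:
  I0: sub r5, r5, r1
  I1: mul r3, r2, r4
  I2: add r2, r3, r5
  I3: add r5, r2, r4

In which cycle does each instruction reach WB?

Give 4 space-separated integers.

Answer: 5 6 9 12

Derivation:
I0 sub r5 <- r5,r1: IF@1 ID@2 stall=0 (-) EX@3 MEM@4 WB@5
I1 mul r3 <- r2,r4: IF@2 ID@3 stall=0 (-) EX@4 MEM@5 WB@6
I2 add r2 <- r3,r5: IF@3 ID@4 stall=2 (RAW on I1.r3 (WB@6)) EX@7 MEM@8 WB@9
I3 add r5 <- r2,r4: IF@4 ID@7 stall=2 (RAW on I2.r2 (WB@9)) EX@10 MEM@11 WB@12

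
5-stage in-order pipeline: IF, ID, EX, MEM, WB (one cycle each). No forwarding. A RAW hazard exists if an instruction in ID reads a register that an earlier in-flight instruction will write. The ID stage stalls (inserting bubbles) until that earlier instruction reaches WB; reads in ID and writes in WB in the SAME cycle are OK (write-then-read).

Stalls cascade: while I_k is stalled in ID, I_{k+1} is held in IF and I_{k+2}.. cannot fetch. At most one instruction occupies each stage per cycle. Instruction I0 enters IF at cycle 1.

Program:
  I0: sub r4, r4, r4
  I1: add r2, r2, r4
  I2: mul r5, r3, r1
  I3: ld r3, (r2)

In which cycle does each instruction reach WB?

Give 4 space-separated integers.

Answer: 5 8 9 11

Derivation:
I0 sub r4 <- r4,r4: IF@1 ID@2 stall=0 (-) EX@3 MEM@4 WB@5
I1 add r2 <- r2,r4: IF@2 ID@3 stall=2 (RAW on I0.r4 (WB@5)) EX@6 MEM@7 WB@8
I2 mul r5 <- r3,r1: IF@3 ID@6 stall=0 (-) EX@7 MEM@8 WB@9
I3 ld r3 <- r2: IF@6 ID@7 stall=1 (RAW on I1.r2 (WB@8)) EX@9 MEM@10 WB@11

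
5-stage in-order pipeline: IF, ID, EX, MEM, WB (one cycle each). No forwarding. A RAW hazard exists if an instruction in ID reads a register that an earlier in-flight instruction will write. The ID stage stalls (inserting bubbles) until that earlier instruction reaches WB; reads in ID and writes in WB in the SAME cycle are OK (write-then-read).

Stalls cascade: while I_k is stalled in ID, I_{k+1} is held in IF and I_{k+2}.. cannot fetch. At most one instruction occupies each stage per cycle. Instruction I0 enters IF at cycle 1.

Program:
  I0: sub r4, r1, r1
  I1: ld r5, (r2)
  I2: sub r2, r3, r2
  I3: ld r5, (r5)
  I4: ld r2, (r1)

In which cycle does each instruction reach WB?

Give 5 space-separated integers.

I0 sub r4 <- r1,r1: IF@1 ID@2 stall=0 (-) EX@3 MEM@4 WB@5
I1 ld r5 <- r2: IF@2 ID@3 stall=0 (-) EX@4 MEM@5 WB@6
I2 sub r2 <- r3,r2: IF@3 ID@4 stall=0 (-) EX@5 MEM@6 WB@7
I3 ld r5 <- r5: IF@4 ID@5 stall=1 (RAW on I1.r5 (WB@6)) EX@7 MEM@8 WB@9
I4 ld r2 <- r1: IF@5 ID@7 stall=0 (-) EX@8 MEM@9 WB@10

Answer: 5 6 7 9 10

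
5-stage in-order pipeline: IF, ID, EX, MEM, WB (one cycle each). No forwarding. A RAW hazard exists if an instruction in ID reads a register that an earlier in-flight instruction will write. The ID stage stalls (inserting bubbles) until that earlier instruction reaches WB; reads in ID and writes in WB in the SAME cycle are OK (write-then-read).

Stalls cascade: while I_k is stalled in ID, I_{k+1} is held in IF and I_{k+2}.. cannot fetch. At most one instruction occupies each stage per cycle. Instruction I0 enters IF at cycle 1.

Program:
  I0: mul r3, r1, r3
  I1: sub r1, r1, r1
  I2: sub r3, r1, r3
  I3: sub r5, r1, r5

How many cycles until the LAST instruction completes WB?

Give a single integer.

Answer: 10

Derivation:
I0 mul r3 <- r1,r3: IF@1 ID@2 stall=0 (-) EX@3 MEM@4 WB@5
I1 sub r1 <- r1,r1: IF@2 ID@3 stall=0 (-) EX@4 MEM@5 WB@6
I2 sub r3 <- r1,r3: IF@3 ID@4 stall=2 (RAW on I1.r1 (WB@6)) EX@7 MEM@8 WB@9
I3 sub r5 <- r1,r5: IF@4 ID@7 stall=0 (-) EX@8 MEM@9 WB@10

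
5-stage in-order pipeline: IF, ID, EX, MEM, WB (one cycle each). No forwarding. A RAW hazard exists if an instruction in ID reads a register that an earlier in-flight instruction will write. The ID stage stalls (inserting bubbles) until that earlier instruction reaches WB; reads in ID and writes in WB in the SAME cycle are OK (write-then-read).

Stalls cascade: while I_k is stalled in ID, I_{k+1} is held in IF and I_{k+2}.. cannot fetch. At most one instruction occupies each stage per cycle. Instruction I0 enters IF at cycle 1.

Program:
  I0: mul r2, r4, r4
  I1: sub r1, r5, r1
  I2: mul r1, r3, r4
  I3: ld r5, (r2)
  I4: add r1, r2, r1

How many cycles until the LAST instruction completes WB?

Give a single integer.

I0 mul r2 <- r4,r4: IF@1 ID@2 stall=0 (-) EX@3 MEM@4 WB@5
I1 sub r1 <- r5,r1: IF@2 ID@3 stall=0 (-) EX@4 MEM@5 WB@6
I2 mul r1 <- r3,r4: IF@3 ID@4 stall=0 (-) EX@5 MEM@6 WB@7
I3 ld r5 <- r2: IF@4 ID@5 stall=0 (-) EX@6 MEM@7 WB@8
I4 add r1 <- r2,r1: IF@5 ID@6 stall=1 (RAW on I2.r1 (WB@7)) EX@8 MEM@9 WB@10

Answer: 10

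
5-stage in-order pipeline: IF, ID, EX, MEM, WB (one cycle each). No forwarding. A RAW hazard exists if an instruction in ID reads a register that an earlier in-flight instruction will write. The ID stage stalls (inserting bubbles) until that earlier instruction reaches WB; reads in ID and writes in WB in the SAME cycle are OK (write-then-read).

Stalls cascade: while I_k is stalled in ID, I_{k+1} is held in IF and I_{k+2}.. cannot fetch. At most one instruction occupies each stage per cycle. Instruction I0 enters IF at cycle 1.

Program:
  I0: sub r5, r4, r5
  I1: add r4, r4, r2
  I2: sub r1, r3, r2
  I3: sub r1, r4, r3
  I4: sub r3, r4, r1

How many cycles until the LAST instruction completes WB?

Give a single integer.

I0 sub r5 <- r4,r5: IF@1 ID@2 stall=0 (-) EX@3 MEM@4 WB@5
I1 add r4 <- r4,r2: IF@2 ID@3 stall=0 (-) EX@4 MEM@5 WB@6
I2 sub r1 <- r3,r2: IF@3 ID@4 stall=0 (-) EX@5 MEM@6 WB@7
I3 sub r1 <- r4,r3: IF@4 ID@5 stall=1 (RAW on I1.r4 (WB@6)) EX@7 MEM@8 WB@9
I4 sub r3 <- r4,r1: IF@5 ID@7 stall=2 (RAW on I3.r1 (WB@9)) EX@10 MEM@11 WB@12

Answer: 12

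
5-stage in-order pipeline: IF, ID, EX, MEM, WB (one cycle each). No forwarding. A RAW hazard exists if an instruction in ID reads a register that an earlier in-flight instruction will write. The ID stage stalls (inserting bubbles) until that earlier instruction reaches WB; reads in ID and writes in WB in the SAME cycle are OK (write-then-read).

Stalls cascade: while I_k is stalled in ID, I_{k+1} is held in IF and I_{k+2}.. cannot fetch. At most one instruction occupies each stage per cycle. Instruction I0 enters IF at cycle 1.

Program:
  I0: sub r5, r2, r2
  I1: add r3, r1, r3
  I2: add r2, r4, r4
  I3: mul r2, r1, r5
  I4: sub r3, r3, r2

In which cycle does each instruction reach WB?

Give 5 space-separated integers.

Answer: 5 6 7 8 11

Derivation:
I0 sub r5 <- r2,r2: IF@1 ID@2 stall=0 (-) EX@3 MEM@4 WB@5
I1 add r3 <- r1,r3: IF@2 ID@3 stall=0 (-) EX@4 MEM@5 WB@6
I2 add r2 <- r4,r4: IF@3 ID@4 stall=0 (-) EX@5 MEM@6 WB@7
I3 mul r2 <- r1,r5: IF@4 ID@5 stall=0 (-) EX@6 MEM@7 WB@8
I4 sub r3 <- r3,r2: IF@5 ID@6 stall=2 (RAW on I3.r2 (WB@8)) EX@9 MEM@10 WB@11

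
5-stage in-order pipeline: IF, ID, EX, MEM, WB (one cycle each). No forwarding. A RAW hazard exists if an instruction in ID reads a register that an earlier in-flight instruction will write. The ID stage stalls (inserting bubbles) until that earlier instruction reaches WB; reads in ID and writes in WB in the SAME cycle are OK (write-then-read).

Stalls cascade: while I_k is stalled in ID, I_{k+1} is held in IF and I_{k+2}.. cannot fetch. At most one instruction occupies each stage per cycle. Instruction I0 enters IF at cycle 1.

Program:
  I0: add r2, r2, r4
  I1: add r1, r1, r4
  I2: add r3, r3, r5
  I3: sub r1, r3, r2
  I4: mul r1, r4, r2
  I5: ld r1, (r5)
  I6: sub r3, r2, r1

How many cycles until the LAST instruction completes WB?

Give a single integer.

I0 add r2 <- r2,r4: IF@1 ID@2 stall=0 (-) EX@3 MEM@4 WB@5
I1 add r1 <- r1,r4: IF@2 ID@3 stall=0 (-) EX@4 MEM@5 WB@6
I2 add r3 <- r3,r5: IF@3 ID@4 stall=0 (-) EX@5 MEM@6 WB@7
I3 sub r1 <- r3,r2: IF@4 ID@5 stall=2 (RAW on I2.r3 (WB@7)) EX@8 MEM@9 WB@10
I4 mul r1 <- r4,r2: IF@5 ID@8 stall=0 (-) EX@9 MEM@10 WB@11
I5 ld r1 <- r5: IF@8 ID@9 stall=0 (-) EX@10 MEM@11 WB@12
I6 sub r3 <- r2,r1: IF@9 ID@10 stall=2 (RAW on I5.r1 (WB@12)) EX@13 MEM@14 WB@15

Answer: 15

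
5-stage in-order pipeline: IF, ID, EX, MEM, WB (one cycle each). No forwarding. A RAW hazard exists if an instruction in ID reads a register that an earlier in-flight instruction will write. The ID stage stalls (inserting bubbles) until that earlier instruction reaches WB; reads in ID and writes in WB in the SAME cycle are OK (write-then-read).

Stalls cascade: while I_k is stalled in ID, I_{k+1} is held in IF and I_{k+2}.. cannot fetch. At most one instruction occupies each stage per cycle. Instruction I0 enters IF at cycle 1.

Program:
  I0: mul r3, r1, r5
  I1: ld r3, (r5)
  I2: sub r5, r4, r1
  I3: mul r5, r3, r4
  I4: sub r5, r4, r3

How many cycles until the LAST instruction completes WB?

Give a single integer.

Answer: 10

Derivation:
I0 mul r3 <- r1,r5: IF@1 ID@2 stall=0 (-) EX@3 MEM@4 WB@5
I1 ld r3 <- r5: IF@2 ID@3 stall=0 (-) EX@4 MEM@5 WB@6
I2 sub r5 <- r4,r1: IF@3 ID@4 stall=0 (-) EX@5 MEM@6 WB@7
I3 mul r5 <- r3,r4: IF@4 ID@5 stall=1 (RAW on I1.r3 (WB@6)) EX@7 MEM@8 WB@9
I4 sub r5 <- r4,r3: IF@5 ID@7 stall=0 (-) EX@8 MEM@9 WB@10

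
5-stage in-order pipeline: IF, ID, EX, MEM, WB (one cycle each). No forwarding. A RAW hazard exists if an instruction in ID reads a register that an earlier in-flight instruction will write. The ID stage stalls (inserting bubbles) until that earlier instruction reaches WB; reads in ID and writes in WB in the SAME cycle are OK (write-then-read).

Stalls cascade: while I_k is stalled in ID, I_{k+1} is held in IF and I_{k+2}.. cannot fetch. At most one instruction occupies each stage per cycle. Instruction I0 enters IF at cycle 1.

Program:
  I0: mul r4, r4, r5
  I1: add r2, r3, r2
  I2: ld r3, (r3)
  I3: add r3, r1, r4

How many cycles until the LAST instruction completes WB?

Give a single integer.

I0 mul r4 <- r4,r5: IF@1 ID@2 stall=0 (-) EX@3 MEM@4 WB@5
I1 add r2 <- r3,r2: IF@2 ID@3 stall=0 (-) EX@4 MEM@5 WB@6
I2 ld r3 <- r3: IF@3 ID@4 stall=0 (-) EX@5 MEM@6 WB@7
I3 add r3 <- r1,r4: IF@4 ID@5 stall=0 (-) EX@6 MEM@7 WB@8

Answer: 8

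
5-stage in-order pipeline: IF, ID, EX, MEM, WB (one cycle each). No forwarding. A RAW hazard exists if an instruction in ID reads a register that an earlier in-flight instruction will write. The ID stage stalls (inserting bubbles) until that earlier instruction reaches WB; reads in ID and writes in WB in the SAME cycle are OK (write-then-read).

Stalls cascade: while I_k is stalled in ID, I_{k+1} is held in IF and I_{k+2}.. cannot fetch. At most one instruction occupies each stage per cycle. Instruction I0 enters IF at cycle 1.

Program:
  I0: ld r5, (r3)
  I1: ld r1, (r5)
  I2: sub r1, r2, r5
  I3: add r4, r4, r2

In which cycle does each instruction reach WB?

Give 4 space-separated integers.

I0 ld r5 <- r3: IF@1 ID@2 stall=0 (-) EX@3 MEM@4 WB@5
I1 ld r1 <- r5: IF@2 ID@3 stall=2 (RAW on I0.r5 (WB@5)) EX@6 MEM@7 WB@8
I2 sub r1 <- r2,r5: IF@3 ID@6 stall=0 (-) EX@7 MEM@8 WB@9
I3 add r4 <- r4,r2: IF@6 ID@7 stall=0 (-) EX@8 MEM@9 WB@10

Answer: 5 8 9 10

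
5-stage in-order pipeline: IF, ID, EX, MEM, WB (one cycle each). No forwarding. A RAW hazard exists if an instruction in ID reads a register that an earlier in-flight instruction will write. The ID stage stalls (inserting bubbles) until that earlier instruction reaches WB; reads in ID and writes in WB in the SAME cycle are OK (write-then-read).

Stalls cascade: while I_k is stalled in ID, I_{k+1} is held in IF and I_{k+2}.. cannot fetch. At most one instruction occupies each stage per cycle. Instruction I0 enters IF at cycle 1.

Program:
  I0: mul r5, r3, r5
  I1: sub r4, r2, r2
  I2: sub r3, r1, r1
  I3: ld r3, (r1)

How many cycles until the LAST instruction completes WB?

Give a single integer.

I0 mul r5 <- r3,r5: IF@1 ID@2 stall=0 (-) EX@3 MEM@4 WB@5
I1 sub r4 <- r2,r2: IF@2 ID@3 stall=0 (-) EX@4 MEM@5 WB@6
I2 sub r3 <- r1,r1: IF@3 ID@4 stall=0 (-) EX@5 MEM@6 WB@7
I3 ld r3 <- r1: IF@4 ID@5 stall=0 (-) EX@6 MEM@7 WB@8

Answer: 8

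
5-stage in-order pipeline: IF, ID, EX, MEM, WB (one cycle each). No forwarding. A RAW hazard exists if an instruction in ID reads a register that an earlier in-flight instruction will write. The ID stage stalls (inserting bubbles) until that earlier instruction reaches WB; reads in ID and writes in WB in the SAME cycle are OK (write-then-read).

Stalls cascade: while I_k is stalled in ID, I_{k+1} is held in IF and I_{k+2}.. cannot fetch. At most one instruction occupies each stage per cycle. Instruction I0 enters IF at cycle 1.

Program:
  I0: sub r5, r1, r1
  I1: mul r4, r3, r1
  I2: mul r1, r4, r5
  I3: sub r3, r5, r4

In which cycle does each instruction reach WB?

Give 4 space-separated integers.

Answer: 5 6 9 10

Derivation:
I0 sub r5 <- r1,r1: IF@1 ID@2 stall=0 (-) EX@3 MEM@4 WB@5
I1 mul r4 <- r3,r1: IF@2 ID@3 stall=0 (-) EX@4 MEM@5 WB@6
I2 mul r1 <- r4,r5: IF@3 ID@4 stall=2 (RAW on I1.r4 (WB@6)) EX@7 MEM@8 WB@9
I3 sub r3 <- r5,r4: IF@4 ID@7 stall=0 (-) EX@8 MEM@9 WB@10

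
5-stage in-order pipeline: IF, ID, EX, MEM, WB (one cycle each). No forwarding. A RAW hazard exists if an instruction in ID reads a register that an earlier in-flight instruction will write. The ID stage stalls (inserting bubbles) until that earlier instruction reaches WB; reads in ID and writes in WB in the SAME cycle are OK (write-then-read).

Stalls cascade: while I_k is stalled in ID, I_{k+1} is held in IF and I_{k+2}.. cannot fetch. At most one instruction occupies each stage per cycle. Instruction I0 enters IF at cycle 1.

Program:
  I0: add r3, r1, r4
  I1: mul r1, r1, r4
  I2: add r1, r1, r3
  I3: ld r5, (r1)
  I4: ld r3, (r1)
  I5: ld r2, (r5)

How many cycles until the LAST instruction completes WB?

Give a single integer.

Answer: 15

Derivation:
I0 add r3 <- r1,r4: IF@1 ID@2 stall=0 (-) EX@3 MEM@4 WB@5
I1 mul r1 <- r1,r4: IF@2 ID@3 stall=0 (-) EX@4 MEM@5 WB@6
I2 add r1 <- r1,r3: IF@3 ID@4 stall=2 (RAW on I1.r1 (WB@6)) EX@7 MEM@8 WB@9
I3 ld r5 <- r1: IF@4 ID@7 stall=2 (RAW on I2.r1 (WB@9)) EX@10 MEM@11 WB@12
I4 ld r3 <- r1: IF@7 ID@10 stall=0 (-) EX@11 MEM@12 WB@13
I5 ld r2 <- r5: IF@10 ID@11 stall=1 (RAW on I3.r5 (WB@12)) EX@13 MEM@14 WB@15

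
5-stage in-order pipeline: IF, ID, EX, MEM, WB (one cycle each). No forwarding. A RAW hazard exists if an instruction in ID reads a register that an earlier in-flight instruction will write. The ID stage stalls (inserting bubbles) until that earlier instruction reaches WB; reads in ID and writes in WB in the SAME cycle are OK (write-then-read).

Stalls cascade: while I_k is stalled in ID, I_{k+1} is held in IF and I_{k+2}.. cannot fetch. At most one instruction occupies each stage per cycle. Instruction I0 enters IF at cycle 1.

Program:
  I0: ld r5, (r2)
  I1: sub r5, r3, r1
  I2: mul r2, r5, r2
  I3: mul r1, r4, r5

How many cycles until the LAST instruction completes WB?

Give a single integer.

Answer: 10

Derivation:
I0 ld r5 <- r2: IF@1 ID@2 stall=0 (-) EX@3 MEM@4 WB@5
I1 sub r5 <- r3,r1: IF@2 ID@3 stall=0 (-) EX@4 MEM@5 WB@6
I2 mul r2 <- r5,r2: IF@3 ID@4 stall=2 (RAW on I1.r5 (WB@6)) EX@7 MEM@8 WB@9
I3 mul r1 <- r4,r5: IF@4 ID@7 stall=0 (-) EX@8 MEM@9 WB@10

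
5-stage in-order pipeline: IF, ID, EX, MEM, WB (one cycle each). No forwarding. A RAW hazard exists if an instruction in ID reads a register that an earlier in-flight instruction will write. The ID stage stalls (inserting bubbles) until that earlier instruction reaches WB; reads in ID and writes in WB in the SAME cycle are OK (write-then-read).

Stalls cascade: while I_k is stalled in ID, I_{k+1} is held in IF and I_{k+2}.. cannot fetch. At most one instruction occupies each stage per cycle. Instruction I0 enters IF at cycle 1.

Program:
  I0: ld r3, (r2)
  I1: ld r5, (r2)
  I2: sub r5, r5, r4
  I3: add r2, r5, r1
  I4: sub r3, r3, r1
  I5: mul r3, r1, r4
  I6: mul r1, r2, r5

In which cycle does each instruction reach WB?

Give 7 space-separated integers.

I0 ld r3 <- r2: IF@1 ID@2 stall=0 (-) EX@3 MEM@4 WB@5
I1 ld r5 <- r2: IF@2 ID@3 stall=0 (-) EX@4 MEM@5 WB@6
I2 sub r5 <- r5,r4: IF@3 ID@4 stall=2 (RAW on I1.r5 (WB@6)) EX@7 MEM@8 WB@9
I3 add r2 <- r5,r1: IF@4 ID@7 stall=2 (RAW on I2.r5 (WB@9)) EX@10 MEM@11 WB@12
I4 sub r3 <- r3,r1: IF@7 ID@10 stall=0 (-) EX@11 MEM@12 WB@13
I5 mul r3 <- r1,r4: IF@10 ID@11 stall=0 (-) EX@12 MEM@13 WB@14
I6 mul r1 <- r2,r5: IF@11 ID@12 stall=0 (-) EX@13 MEM@14 WB@15

Answer: 5 6 9 12 13 14 15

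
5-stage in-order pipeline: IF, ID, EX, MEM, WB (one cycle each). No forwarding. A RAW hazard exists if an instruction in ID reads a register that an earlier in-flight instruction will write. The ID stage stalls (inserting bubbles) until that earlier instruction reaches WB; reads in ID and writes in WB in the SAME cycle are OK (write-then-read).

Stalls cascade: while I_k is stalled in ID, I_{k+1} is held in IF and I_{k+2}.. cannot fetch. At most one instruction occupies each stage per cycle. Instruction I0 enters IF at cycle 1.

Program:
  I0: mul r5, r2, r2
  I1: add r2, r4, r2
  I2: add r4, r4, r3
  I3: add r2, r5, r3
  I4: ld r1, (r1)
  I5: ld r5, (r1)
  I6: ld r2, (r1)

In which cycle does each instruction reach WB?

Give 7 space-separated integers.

Answer: 5 6 7 8 9 12 13

Derivation:
I0 mul r5 <- r2,r2: IF@1 ID@2 stall=0 (-) EX@3 MEM@4 WB@5
I1 add r2 <- r4,r2: IF@2 ID@3 stall=0 (-) EX@4 MEM@5 WB@6
I2 add r4 <- r4,r3: IF@3 ID@4 stall=0 (-) EX@5 MEM@6 WB@7
I3 add r2 <- r5,r3: IF@4 ID@5 stall=0 (-) EX@6 MEM@7 WB@8
I4 ld r1 <- r1: IF@5 ID@6 stall=0 (-) EX@7 MEM@8 WB@9
I5 ld r5 <- r1: IF@6 ID@7 stall=2 (RAW on I4.r1 (WB@9)) EX@10 MEM@11 WB@12
I6 ld r2 <- r1: IF@7 ID@10 stall=0 (-) EX@11 MEM@12 WB@13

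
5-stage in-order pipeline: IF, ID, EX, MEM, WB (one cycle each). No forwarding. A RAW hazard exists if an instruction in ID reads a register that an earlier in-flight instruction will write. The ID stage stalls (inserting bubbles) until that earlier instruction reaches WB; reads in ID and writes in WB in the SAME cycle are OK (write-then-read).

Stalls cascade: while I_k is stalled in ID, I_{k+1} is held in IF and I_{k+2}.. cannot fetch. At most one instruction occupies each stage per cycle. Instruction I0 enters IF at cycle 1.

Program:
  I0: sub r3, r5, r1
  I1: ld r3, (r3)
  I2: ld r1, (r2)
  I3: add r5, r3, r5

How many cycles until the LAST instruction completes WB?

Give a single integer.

Answer: 11

Derivation:
I0 sub r3 <- r5,r1: IF@1 ID@2 stall=0 (-) EX@3 MEM@4 WB@5
I1 ld r3 <- r3: IF@2 ID@3 stall=2 (RAW on I0.r3 (WB@5)) EX@6 MEM@7 WB@8
I2 ld r1 <- r2: IF@3 ID@6 stall=0 (-) EX@7 MEM@8 WB@9
I3 add r5 <- r3,r5: IF@6 ID@7 stall=1 (RAW on I1.r3 (WB@8)) EX@9 MEM@10 WB@11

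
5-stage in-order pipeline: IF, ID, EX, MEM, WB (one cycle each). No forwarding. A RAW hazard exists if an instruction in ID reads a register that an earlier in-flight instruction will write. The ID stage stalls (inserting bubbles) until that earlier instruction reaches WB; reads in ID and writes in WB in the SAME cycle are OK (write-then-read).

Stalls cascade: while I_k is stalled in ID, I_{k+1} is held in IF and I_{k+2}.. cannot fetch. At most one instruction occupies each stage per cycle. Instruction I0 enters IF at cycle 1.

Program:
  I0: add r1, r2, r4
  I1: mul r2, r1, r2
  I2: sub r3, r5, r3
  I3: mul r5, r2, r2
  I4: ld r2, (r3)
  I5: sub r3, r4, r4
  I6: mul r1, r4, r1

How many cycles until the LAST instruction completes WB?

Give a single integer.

I0 add r1 <- r2,r4: IF@1 ID@2 stall=0 (-) EX@3 MEM@4 WB@5
I1 mul r2 <- r1,r2: IF@2 ID@3 stall=2 (RAW on I0.r1 (WB@5)) EX@6 MEM@7 WB@8
I2 sub r3 <- r5,r3: IF@3 ID@6 stall=0 (-) EX@7 MEM@8 WB@9
I3 mul r5 <- r2,r2: IF@6 ID@7 stall=1 (RAW on I1.r2 (WB@8)) EX@9 MEM@10 WB@11
I4 ld r2 <- r3: IF@7 ID@9 stall=0 (-) EX@10 MEM@11 WB@12
I5 sub r3 <- r4,r4: IF@9 ID@10 stall=0 (-) EX@11 MEM@12 WB@13
I6 mul r1 <- r4,r1: IF@10 ID@11 stall=0 (-) EX@12 MEM@13 WB@14

Answer: 14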